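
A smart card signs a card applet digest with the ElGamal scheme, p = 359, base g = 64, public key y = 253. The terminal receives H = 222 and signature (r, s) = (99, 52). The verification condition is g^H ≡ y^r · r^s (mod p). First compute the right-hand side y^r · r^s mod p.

253^2 = 64009 ≡ 107
253^4 ≡ 107^2 = 11449 ≡ 320
253^8 ≡ 320^2 = 102400 ≡ 85
253^16 ≡ 85^2 = 7225 ≡ 45
253^32 ≡ 45^2 = 2025 ≡ 230
253^64 ≡ 230^2 = 52900 ≡ 127
99 = 64 + 32 + 2 + 1, so 253^99 ≡ 127·230·107·253 ≡ 99 (mod 359)
99^2 = 9801 ≡ 108
99^4 ≡ 108^2 = 11664 ≡ 176
99^8 ≡ 176^2 = 30976 ≡ 102
99^16 ≡ 102^2 = 10404 ≡ 352
99^32 ≡ 352^2 = 123904 ≡ 49
52 = 32 + 16 + 4, so 99^52 ≡ 49·352·176 ≡ 303 (mod 359)
y^r · r^s ≡ 99·303 = 29997 ≡ 200 (mod 359)

200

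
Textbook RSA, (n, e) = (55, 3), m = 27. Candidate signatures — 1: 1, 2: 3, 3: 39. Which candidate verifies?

2

Candidate 1: Squares mod 55: 1^1≡1, 1^2≡1; 3 = 2 + 1, so 1^3 ≡ 1·1 ≡ 1 (mod 55)
Candidate 2: Squares mod 55: 3^1≡3, 3^2≡9; 3 = 2 + 1, so 3^3 ≡ 9·3 ≡ 27 (mod 55)
  → matches m = 27
Candidate 3: Squares mod 55: 39^1≡39, 39^2≡36; 3 = 2 + 1, so 39^3 ≡ 36·39 ≡ 29 (mod 55)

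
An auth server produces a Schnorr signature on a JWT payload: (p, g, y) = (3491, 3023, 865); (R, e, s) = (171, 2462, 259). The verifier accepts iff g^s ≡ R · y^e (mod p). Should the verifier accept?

accept

g^s mod p:
Squares mod 3491: 3023^1≡3023, 3023^2≡2582, 3023^4≡2405, 3023^8≡2929, 3023^16≡1654, 3023^32≡2263, 3023^64≡3363, 3023^128≡2420, 3023^256≡1993
259 = 256 + 2 + 1, so 3023^259 ≡ 1993·2582·3023 ≡ 910 (mod 3491)
R · y^e mod p:
Squares mod 3491: 865^1≡865, 865^2≡1151, 865^4≡1712, 865^8≡1995, 865^16≡285, 865^32≡932, 865^64≡2856, 865^128≡1760, 865^256≡1083, 865^512≡3404, 865^1024≡587, 865^2048≡2451
2462 = 2048 + 256 + 128 + 16 + 8 + 4 + 2, so 865^2462 ≡ 2451·1083·1760·285·1995·1712·1151 ≡ 3333 (mod 3491)
171·3333 = 569943 ≡ 910 (mod 3491)
910 ≡ 910 (mod 3491); signature holds.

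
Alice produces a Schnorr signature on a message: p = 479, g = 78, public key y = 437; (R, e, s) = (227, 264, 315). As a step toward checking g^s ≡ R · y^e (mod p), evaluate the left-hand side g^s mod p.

Squares mod 479: 78^1≡78, 78^2≡336, 78^4≡331, 78^8≡349, 78^16≡135, 78^32≡23, 78^64≡50, 78^128≡105, 78^256≡8
315 = 256 + 32 + 16 + 8 + 2 + 1, so 78^315 ≡ 8·23·135·349·336·78 ≡ 311 (mod 479)

311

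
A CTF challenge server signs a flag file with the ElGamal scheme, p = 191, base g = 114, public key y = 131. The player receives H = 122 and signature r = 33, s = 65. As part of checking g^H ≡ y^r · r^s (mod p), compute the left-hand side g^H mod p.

97

114^2 = 12996 ≡ 8
114^4 ≡ 8^2 = 64
114^8 ≡ 64^2 = 4096 ≡ 85
114^16 ≡ 85^2 = 7225 ≡ 158
114^32 ≡ 158^2 = 24964 ≡ 134
114^64 ≡ 134^2 = 17956 ≡ 2
122 = 64 + 32 + 16 + 8 + 2, so 114^122 ≡ 2·134·158·85·8 ≡ 97 (mod 191)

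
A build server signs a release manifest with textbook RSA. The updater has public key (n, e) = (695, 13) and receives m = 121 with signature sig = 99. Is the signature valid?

invalid

sig^2 ≡ 99^2 = 9801 ≡ 71
sig^4 ≡ 71^2 = 5041 ≡ 176
sig^8 ≡ 176^2 = 30976 ≡ 396
13 = 8 + 4 + 1, so sig^13 ≡ 396·176·99 ≡ 639 (mod 695)
639 ≠ 121, so verification fails.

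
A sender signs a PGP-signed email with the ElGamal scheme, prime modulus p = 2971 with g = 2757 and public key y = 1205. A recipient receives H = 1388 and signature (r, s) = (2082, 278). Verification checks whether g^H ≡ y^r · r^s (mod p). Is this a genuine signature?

genuine

Left side g^H mod p:
2757^1388 mod 2971 = 2645
Right side y^r · r^s mod p:
1205^2082 mod 2971 = 445
2082^278 mod 2971 = 273
445·273 = 121485 ≡ 2645 (mod 2971)
2645 ≡ 2645 (mod 2971), so the signature is genuine.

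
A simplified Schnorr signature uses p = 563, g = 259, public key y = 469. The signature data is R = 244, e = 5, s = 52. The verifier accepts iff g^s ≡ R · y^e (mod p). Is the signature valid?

valid

g^s mod p:
259^2 = 67081 ≡ 84
259^4 ≡ 84^2 = 7056 ≡ 300
259^8 ≡ 300^2 = 90000 ≡ 483
259^16 ≡ 483^2 = 233289 ≡ 207
259^32 ≡ 207^2 = 42849 ≡ 61
52 = 32 + 16 + 4, so 259^52 ≡ 61·207·300 ≡ 236 (mod 563)
R · y^e mod p:
469^2 = 219961 ≡ 391
469^4 ≡ 391^2 = 152881 ≡ 308
5 = 4 + 1, so 469^5 ≡ 308·469 ≡ 324 (mod 563)
244·324 = 79056 ≡ 236 (mod 563)
236 ≡ 236 (mod 563); signature holds.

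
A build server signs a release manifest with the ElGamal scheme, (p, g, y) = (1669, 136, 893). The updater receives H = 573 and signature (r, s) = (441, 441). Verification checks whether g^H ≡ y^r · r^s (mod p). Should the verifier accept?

Left side g^H mod p:
136^2 = 18496 ≡ 137
136^4 ≡ 137^2 = 18769 ≡ 410
136^8 ≡ 410^2 = 168100 ≡ 1200
136^16 ≡ 1200^2 = 1440000 ≡ 1322
136^32 ≡ 1322^2 = 1747684 ≡ 241
136^64 ≡ 241^2 = 58081 ≡ 1335
136^128 ≡ 1335^2 = 1782225 ≡ 1402
136^256 ≡ 1402^2 = 1965604 ≡ 1191
136^512 ≡ 1191^2 = 1418481 ≡ 1500
573 = 512 + 32 + 16 + 8 + 4 + 1, so 136^573 ≡ 1500·241·1322·1200·410·136 ≡ 1081 (mod 1669)
Right side y^r · r^s mod p:
893^2 = 797449 ≡ 1336
893^4 ≡ 1336^2 = 1784896 ≡ 735
893^8 ≡ 735^2 = 540225 ≡ 1138
893^16 ≡ 1138^2 = 1295044 ≡ 1569
893^32 ≡ 1569^2 = 2461761 ≡ 1655
893^64 ≡ 1655^2 = 2739025 ≡ 196
893^128 ≡ 196^2 = 38416 ≡ 29
893^256 ≡ 29^2 = 841
441 = 256 + 128 + 32 + 16 + 8 + 1, so 893^441 ≡ 841·29·1655·1569·1138·893 ≡ 1361 (mod 1669)
441^2 = 194481 ≡ 877
441^4 ≡ 877^2 = 769129 ≡ 1389
441^8 ≡ 1389^2 = 1929321 ≡ 1626
441^16 ≡ 1626^2 = 2643876 ≡ 180
441^32 ≡ 180^2 = 32400 ≡ 689
441^64 ≡ 689^2 = 474721 ≡ 725
441^128 ≡ 725^2 = 525625 ≡ 1559
441^256 ≡ 1559^2 = 2430481 ≡ 417
441 = 256 + 128 + 32 + 16 + 8 + 1, so 441^441 ≡ 417·1559·689·180·1626·441 ≡ 1064 (mod 1669)
1361·1064 = 1448104 ≡ 1081 (mod 1669)
1081 ≡ 1081 (mod 1669), so the signature is genuine.

accept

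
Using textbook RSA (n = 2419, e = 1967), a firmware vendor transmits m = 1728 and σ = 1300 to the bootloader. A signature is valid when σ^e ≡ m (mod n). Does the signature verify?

does not verify

σ^2 ≡ 1300^2 = 1690000 ≡ 1538
σ^4 ≡ 1538^2 = 2365444 ≡ 2081
σ^8 ≡ 2081^2 = 4330561 ≡ 551
σ^16 ≡ 551^2 = 303601 ≡ 1226
σ^32 ≡ 1226^2 = 1503076 ≡ 877
σ^64 ≡ 877^2 = 769129 ≡ 2306
σ^128 ≡ 2306^2 = 5317636 ≡ 674
σ^256 ≡ 674^2 = 454276 ≡ 1923
σ^512 ≡ 1923^2 = 3697929 ≡ 1697
σ^1024 ≡ 1697^2 = 2879809 ≡ 1199
1967 = 1024 + 512 + 256 + 128 + 32 + 8 + 4 + 2 + 1, so σ^1967 ≡ 1199·1697·1923·674·877·551·2081·1538·1300 ≡ 142 (mod 2419)
The recovered value 142 does not match the digest 1728.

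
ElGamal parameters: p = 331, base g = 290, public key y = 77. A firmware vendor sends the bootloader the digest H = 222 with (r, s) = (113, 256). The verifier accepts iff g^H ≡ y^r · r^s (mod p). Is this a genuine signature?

Left side g^H mod p:
290^222 mod 331 = 144
Right side y^r · r^s mod p:
77^113 mod 331 = 287
113^256 mod 331 = 87
287·87 = 24969 ≡ 144 (mod 331)
144 ≡ 144 (mod 331), so the signature is genuine.

genuine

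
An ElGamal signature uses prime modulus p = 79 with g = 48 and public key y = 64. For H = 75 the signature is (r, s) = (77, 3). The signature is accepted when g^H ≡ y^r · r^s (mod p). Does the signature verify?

Left side g^H mod p:
48^2 = 2304 ≡ 13
48^4 ≡ 13^2 = 169 ≡ 11
48^8 ≡ 11^2 = 121 ≡ 42
48^16 ≡ 42^2 = 1764 ≡ 26
48^32 ≡ 26^2 = 676 ≡ 44
48^64 ≡ 44^2 = 1936 ≡ 40
75 = 64 + 8 + 2 + 1, so 48^75 ≡ 40·42·13·48 ≡ 69 (mod 79)
Right side y^r · r^s mod p:
64^2 = 4096 ≡ 67
64^4 ≡ 67^2 = 4489 ≡ 65
64^8 ≡ 65^2 = 4225 ≡ 38
64^16 ≡ 38^2 = 1444 ≡ 22
64^32 ≡ 22^2 = 484 ≡ 10
64^64 ≡ 10^2 = 100 ≡ 21
77 = 64 + 8 + 4 + 1, so 64^77 ≡ 21·38·65·64 ≡ 21 (mod 79)
77^2 = 5929 ≡ 4
3 = 2 + 1, so 77^3 ≡ 4·77 ≡ 71 (mod 79)
21·71 = 1491 ≡ 69 (mod 79)
69 ≡ 69 (mod 79), so the signature is genuine.

verifies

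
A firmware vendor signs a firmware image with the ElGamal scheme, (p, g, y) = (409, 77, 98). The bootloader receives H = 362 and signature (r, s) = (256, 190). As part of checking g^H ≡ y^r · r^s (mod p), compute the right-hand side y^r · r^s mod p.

71

Squares mod 409: 98^1≡98, 98^2≡197, 98^4≡363, 98^8≡71, 98^16≡133, 98^32≡102, 98^64≡179, 98^128≡139, 98^256≡98
98^256 ≡ 98 (mod 409)
Squares mod 409: 256^1≡256, 256^2≡96, 256^4≡218, 256^8≡80, 256^16≡265, 256^32≡286, 256^64≡405, 256^128≡16
190 = 128 + 32 + 16 + 8 + 4 + 2, so 256^190 ≡ 16·286·265·80·218·96 ≡ 272 (mod 409)
y^r · r^s ≡ 98·272 = 26656 ≡ 71 (mod 409)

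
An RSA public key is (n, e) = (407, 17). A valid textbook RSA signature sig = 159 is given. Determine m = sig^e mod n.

212

sig^2 ≡ 159^2 = 25281 ≡ 47
sig^4 ≡ 47^2 = 2209 ≡ 174
sig^8 ≡ 174^2 = 30276 ≡ 158
sig^16 ≡ 158^2 = 24964 ≡ 137
17 = 16 + 1, so sig^17 ≡ 137·159 ≡ 212 (mod 407)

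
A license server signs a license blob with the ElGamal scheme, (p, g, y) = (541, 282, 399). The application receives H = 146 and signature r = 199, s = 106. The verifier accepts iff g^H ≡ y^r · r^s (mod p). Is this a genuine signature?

Left side g^H mod p:
282^2 = 79524 ≡ 538
282^4 ≡ 538^2 = 289444 ≡ 9
282^8 ≡ 9^2 = 81
282^16 ≡ 81^2 = 6561 ≡ 69
282^32 ≡ 69^2 = 4761 ≡ 433
282^64 ≡ 433^2 = 187489 ≡ 303
282^128 ≡ 303^2 = 91809 ≡ 380
146 = 128 + 16 + 2, so 282^146 ≡ 380·69·538 ≡ 326 (mod 541)
Right side y^r · r^s mod p:
399^2 = 159201 ≡ 147
399^4 ≡ 147^2 = 21609 ≡ 510
399^8 ≡ 510^2 = 260100 ≡ 420
399^16 ≡ 420^2 = 176400 ≡ 34
399^32 ≡ 34^2 = 1156 ≡ 74
399^64 ≡ 74^2 = 5476 ≡ 66
399^128 ≡ 66^2 = 4356 ≡ 28
199 = 128 + 64 + 4 + 2 + 1, so 399^199 ≡ 28·66·510·147·399 ≡ 66 (mod 541)
199^2 = 39601 ≡ 108
199^4 ≡ 108^2 = 11664 ≡ 303
199^8 ≡ 303^2 = 91809 ≡ 380
199^16 ≡ 380^2 = 144400 ≡ 494
199^32 ≡ 494^2 = 244036 ≡ 45
199^64 ≡ 45^2 = 2025 ≡ 402
106 = 64 + 32 + 8 + 2, so 199^106 ≡ 402·45·380·108 ≡ 382 (mod 541)
66·382 = 25212 ≡ 326 (mod 541)
326 ≡ 326 (mod 541), so the signature is genuine.

genuine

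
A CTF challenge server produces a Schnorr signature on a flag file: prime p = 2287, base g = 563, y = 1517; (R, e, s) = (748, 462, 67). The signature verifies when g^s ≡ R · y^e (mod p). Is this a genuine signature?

genuine

g^s mod p:
563^2 = 316969 ≡ 1363
563^4 ≡ 1363^2 = 1857769 ≡ 725
563^8 ≡ 725^2 = 525625 ≡ 1902
563^16 ≡ 1902^2 = 3617604 ≡ 1857
563^32 ≡ 1857^2 = 3448449 ≡ 1940
563^64 ≡ 1940^2 = 3763600 ≡ 1485
67 = 64 + 2 + 1, so 563^67 ≡ 1485·1363·563 ≡ 1762 (mod 2287)
R · y^e mod p:
1517^2 = 2301289 ≡ 567
1517^4 ≡ 567^2 = 321489 ≡ 1309
1517^8 ≡ 1309^2 = 1713481 ≡ 518
1517^16 ≡ 518^2 = 268324 ≡ 745
1517^32 ≡ 745^2 = 555025 ≡ 1571
1517^64 ≡ 1571^2 = 2468041 ≡ 368
1517^128 ≡ 368^2 = 135424 ≡ 491
1517^256 ≡ 491^2 = 241081 ≡ 946
462 = 256 + 128 + 64 + 8 + 4 + 2, so 1517^462 ≡ 946·491·368·518·1309·567 ≡ 143 (mod 2287)
748·143 = 106964 ≡ 1762 (mod 2287)
1762 ≡ 1762 (mod 2287); signature holds.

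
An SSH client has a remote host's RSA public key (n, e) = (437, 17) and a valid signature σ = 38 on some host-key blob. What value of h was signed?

σ^2 ≡ 38^2 = 1444 ≡ 133
σ^4 ≡ 133^2 = 17689 ≡ 209
σ^8 ≡ 209^2 = 43681 ≡ 418
σ^16 ≡ 418^2 = 174724 ≡ 361
17 = 16 + 1, so σ^17 ≡ 361·38 ≡ 171 (mod 437)

171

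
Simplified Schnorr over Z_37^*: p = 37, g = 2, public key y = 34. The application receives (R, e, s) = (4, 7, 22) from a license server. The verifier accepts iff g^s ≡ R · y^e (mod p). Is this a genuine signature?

g^s mod p:
Squares mod 37: 2^1≡2, 2^2≡4, 2^4≡16, 2^8≡34, 2^16≡9
22 = 16 + 4 + 2, so 2^22 ≡ 9·16·4 ≡ 21 (mod 37)
R · y^e mod p:
Squares mod 37: 34^1≡34, 34^2≡9, 34^4≡7
7 = 4 + 2 + 1, so 34^7 ≡ 7·9·34 ≡ 33 (mod 37)
4·33 = 132 ≡ 21 (mod 37)
21 ≡ 21 (mod 37); signature holds.

genuine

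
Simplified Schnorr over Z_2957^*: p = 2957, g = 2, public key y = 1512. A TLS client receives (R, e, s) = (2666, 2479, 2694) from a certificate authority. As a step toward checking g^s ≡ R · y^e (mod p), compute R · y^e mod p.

2452

1512^2 = 2286144 ≡ 383
1512^4 ≡ 383^2 = 146689 ≡ 1796
1512^8 ≡ 1796^2 = 3225616 ≡ 2486
1512^16 ≡ 2486^2 = 6180196 ≡ 66
1512^32 ≡ 66^2 = 4356 ≡ 1399
1512^64 ≡ 1399^2 = 1957201 ≡ 2624
1512^128 ≡ 2624^2 = 6885376 ≡ 1480
1512^256 ≡ 1480^2 = 2190400 ≡ 2220
1512^512 ≡ 2220^2 = 4928400 ≡ 2038
1512^1024 ≡ 2038^2 = 4153444 ≡ 1816
1512^2048 ≡ 1816^2 = 3297856 ≡ 801
2479 = 2048 + 256 + 128 + 32 + 8 + 4 + 2 + 1, so 1512^2479 ≡ 801·2220·1480·1399·2486·1796·383·1512 ≡ 1780 (mod 2957)
R · y^e ≡ 2666·1780 = 4745480 ≡ 2452 (mod 2957)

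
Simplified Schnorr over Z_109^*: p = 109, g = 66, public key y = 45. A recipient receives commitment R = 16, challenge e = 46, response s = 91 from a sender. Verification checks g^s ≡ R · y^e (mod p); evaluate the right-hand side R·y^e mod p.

45^2 = 2025 ≡ 63
45^4 ≡ 63^2 = 3969 ≡ 45
45^8 ≡ 45^2 = 2025 ≡ 63
45^16 ≡ 63^2 = 3969 ≡ 45
45^32 ≡ 45^2 = 2025 ≡ 63
46 = 32 + 8 + 4 + 2, so 45^46 ≡ 63·63·45·63 ≡ 45 (mod 109)
R · y^e ≡ 16·45 = 720 ≡ 66 (mod 109)

66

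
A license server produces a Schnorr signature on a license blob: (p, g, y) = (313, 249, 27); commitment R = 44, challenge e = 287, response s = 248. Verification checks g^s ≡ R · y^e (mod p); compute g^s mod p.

Squares mod 313: 249^1≡249, 249^2≡27, 249^4≡103, 249^8≡280, 249^16≡150, 249^32≡277, 249^64≡44, 249^128≡58
248 = 128 + 64 + 32 + 16 + 8, so 249^248 ≡ 58·44·277·150·280 ≡ 249 (mod 313)

249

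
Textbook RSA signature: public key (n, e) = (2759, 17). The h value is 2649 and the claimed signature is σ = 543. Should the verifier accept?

reject

σ^2 ≡ 543^2 = 294849 ≡ 2395
σ^4 ≡ 2395^2 = 5736025 ≡ 64
σ^8 ≡ 64^2 = 4096 ≡ 1337
σ^16 ≡ 1337^2 = 1787569 ≡ 2496
17 = 16 + 1, so σ^17 ≡ 2496·543 ≡ 659 (mod 2759)
The recovered value 659 does not match the digest 2649.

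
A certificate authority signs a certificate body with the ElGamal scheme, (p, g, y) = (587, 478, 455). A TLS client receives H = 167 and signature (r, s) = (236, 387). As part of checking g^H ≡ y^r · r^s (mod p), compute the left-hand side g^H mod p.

Squares mod 587: 478^1≡478, 478^2≡141, 478^4≡510, 478^8≡59, 478^16≡546, 478^32≡507, 478^64≡530, 478^128≡314
167 = 128 + 32 + 4 + 2 + 1, so 478^167 ≡ 314·507·510·141·478 ≡ 193 (mod 587)

193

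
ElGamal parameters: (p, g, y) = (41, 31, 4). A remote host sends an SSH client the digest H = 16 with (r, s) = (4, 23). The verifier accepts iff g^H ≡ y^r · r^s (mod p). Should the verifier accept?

Left side g^H mod p:
31^2 = 961 ≡ 18
31^4 ≡ 18^2 = 324 ≡ 37
31^8 ≡ 37^2 = 1369 ≡ 16
31^16 ≡ 16^2 = 256 ≡ 10
Right side y^r · r^s mod p:
4^2 = 16
4^4 ≡ 16^2 = 256 ≡ 10
4^2 = 16
4^4 ≡ 16^2 = 256 ≡ 10
4^8 ≡ 10^2 = 100 ≡ 18
4^16 ≡ 18^2 = 324 ≡ 37
23 = 16 + 4 + 2 + 1, so 4^23 ≡ 37·10·16·4 ≡ 23 (mod 41)
10·23 = 230 ≡ 25 (mod 41)
10 ≠ 25, so verification fails.

reject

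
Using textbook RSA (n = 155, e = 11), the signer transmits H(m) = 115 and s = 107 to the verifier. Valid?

no

s^2 ≡ 107^2 = 11449 ≡ 134
s^4 ≡ 134^2 = 17956 ≡ 131
s^8 ≡ 131^2 = 17161 ≡ 111
11 = 8 + 2 + 1, so s^11 ≡ 111·134·107 ≡ 133 (mod 155)
133 ≠ 115, so verification fails.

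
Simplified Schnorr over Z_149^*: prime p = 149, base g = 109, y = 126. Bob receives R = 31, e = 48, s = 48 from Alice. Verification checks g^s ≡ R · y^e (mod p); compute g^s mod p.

5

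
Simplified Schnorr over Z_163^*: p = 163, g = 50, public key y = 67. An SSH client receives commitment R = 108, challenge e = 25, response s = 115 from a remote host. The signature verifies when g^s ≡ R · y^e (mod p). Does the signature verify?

does not verify

g^s mod p:
50^2 = 2500 ≡ 55
50^4 ≡ 55^2 = 3025 ≡ 91
50^8 ≡ 91^2 = 8281 ≡ 131
50^16 ≡ 131^2 = 17161 ≡ 46
50^32 ≡ 46^2 = 2116 ≡ 160
50^64 ≡ 160^2 = 25600 ≡ 9
115 = 64 + 32 + 16 + 2 + 1, so 50^115 ≡ 9·160·46·55·50 ≡ 2 (mod 163)
R · y^e mod p:
67^2 = 4489 ≡ 88
67^4 ≡ 88^2 = 7744 ≡ 83
67^8 ≡ 83^2 = 6889 ≡ 43
67^16 ≡ 43^2 = 1849 ≡ 56
25 = 16 + 8 + 1, so 67^25 ≡ 56·43·67 ≡ 129 (mod 163)
108·129 = 13932 ≡ 77 (mod 163)
2 ≠ 77; the check fails.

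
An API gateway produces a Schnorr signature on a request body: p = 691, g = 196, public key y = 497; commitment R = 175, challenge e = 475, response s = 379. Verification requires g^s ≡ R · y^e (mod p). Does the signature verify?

does not verify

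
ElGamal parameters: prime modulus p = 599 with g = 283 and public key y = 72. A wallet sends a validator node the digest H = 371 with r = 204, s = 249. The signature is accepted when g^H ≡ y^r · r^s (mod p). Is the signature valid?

Left side g^H mod p:
Squares mod 599: 283^1≡283, 283^2≡422, 283^4≡181, 283^8≡415, 283^16≡312, 283^32≡306, 283^64≡192, 283^128≡325, 283^256≡201
371 = 256 + 64 + 32 + 16 + 2 + 1, so 283^371 ≡ 201·192·306·312·422·283 ≡ 13 (mod 599)
Right side y^r · r^s mod p:
Squares mod 599: 72^1≡72, 72^2≡392, 72^4≡320, 72^8≡570, 72^16≡242, 72^32≡461, 72^64≡475, 72^128≡401
204 = 128 + 64 + 8 + 4, so 72^204 ≡ 401·475·570·320 ≡ 268 (mod 599)
Squares mod 599: 204^1≡204, 204^2≡285, 204^4≡360, 204^8≡216, 204^16≡533, 204^32≡163, 204^64≡213, 204^128≡444
249 = 128 + 64 + 32 + 16 + 8 + 1, so 204^249 ≡ 444·213·163·533·216·204 ≡ 494 (mod 599)
268·494 = 132392 ≡ 13 (mod 599)
13 ≡ 13 (mod 599), so the signature is genuine.

valid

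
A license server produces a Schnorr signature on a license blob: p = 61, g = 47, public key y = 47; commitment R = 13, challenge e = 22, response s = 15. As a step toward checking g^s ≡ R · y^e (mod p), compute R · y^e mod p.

Squares mod 61: 47^1≡47, 47^2≡13, 47^4≡47, 47^8≡13, 47^16≡47
22 = 16 + 4 + 2, so 47^22 ≡ 47·47·13 ≡ 47 (mod 61)
R · y^e ≡ 13·47 = 611 ≡ 1 (mod 61)

1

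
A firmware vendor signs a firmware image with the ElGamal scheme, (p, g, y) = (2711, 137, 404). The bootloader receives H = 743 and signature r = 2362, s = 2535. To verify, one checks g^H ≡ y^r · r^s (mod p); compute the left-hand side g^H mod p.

881

137^2 = 18769 ≡ 2503
137^4 ≡ 2503^2 = 6265009 ≡ 2599
137^8 ≡ 2599^2 = 6754801 ≡ 1700
137^16 ≡ 1700^2 = 2890000 ≡ 74
137^32 ≡ 74^2 = 5476 ≡ 54
137^64 ≡ 54^2 = 2916 ≡ 205
137^128 ≡ 205^2 = 42025 ≡ 1360
137^256 ≡ 1360^2 = 1849600 ≡ 698
137^512 ≡ 698^2 = 487204 ≡ 1935
743 = 512 + 128 + 64 + 32 + 4 + 2 + 1, so 137^743 ≡ 1935·1360·205·54·2599·2503·137 ≡ 881 (mod 2711)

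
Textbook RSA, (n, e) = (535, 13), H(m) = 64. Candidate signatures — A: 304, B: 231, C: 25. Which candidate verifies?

Candidate A: Squares mod 535: 304^1≡304, 304^2≡396, 304^4≡61, 304^8≡511; 13 = 8 + 4 + 1, so 304^13 ≡ 511·61·304 ≡ 64 (mod 535)
  → matches H(m) = 64
Candidate B: Squares mod 535: 231^1≡231, 231^2≡396, 231^4≡61, 231^8≡511; 13 = 8 + 4 + 1, so 231^13 ≡ 511·61·231 ≡ 471 (mod 535)
Candidate C: Squares mod 535: 25^1≡25, 25^2≡90, 25^4≡75, 25^8≡275; 13 = 8 + 4 + 1, so 25^13 ≡ 275·75·25 ≡ 420 (mod 535)

A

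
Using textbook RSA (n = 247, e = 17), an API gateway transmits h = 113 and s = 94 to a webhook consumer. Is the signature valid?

Squares mod 247: s^1≡94, s^2≡191, s^4≡172, s^8≡191, s^16≡172
17 = 16 + 1, so s^17 ≡ 172·94 ≡ 113 (mod 247)
113 = h, so the signature checks out.

valid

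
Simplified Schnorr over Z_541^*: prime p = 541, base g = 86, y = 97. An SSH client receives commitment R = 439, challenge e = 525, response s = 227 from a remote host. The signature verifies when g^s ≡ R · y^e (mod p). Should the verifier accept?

g^s mod p:
86^2 = 7396 ≡ 363
86^4 ≡ 363^2 = 131769 ≡ 306
86^8 ≡ 306^2 = 93636 ≡ 43
86^16 ≡ 43^2 = 1849 ≡ 226
86^32 ≡ 226^2 = 51076 ≡ 222
86^64 ≡ 222^2 = 49284 ≡ 53
86^128 ≡ 53^2 = 2809 ≡ 104
227 = 128 + 64 + 32 + 2 + 1, so 86^227 ≡ 104·53·222·363·86 ≡ 37 (mod 541)
R · y^e mod p:
97^2 = 9409 ≡ 212
97^4 ≡ 212^2 = 44944 ≡ 41
97^8 ≡ 41^2 = 1681 ≡ 58
97^16 ≡ 58^2 = 3364 ≡ 118
97^32 ≡ 118^2 = 13924 ≡ 399
97^64 ≡ 399^2 = 159201 ≡ 147
97^128 ≡ 147^2 = 21609 ≡ 510
97^256 ≡ 510^2 = 260100 ≡ 420
97^512 ≡ 420^2 = 176400 ≡ 34
525 = 512 + 8 + 4 + 1, so 97^525 ≡ 34·58·41·97 ≡ 308 (mod 541)
439·308 = 135212 ≡ 503 (mod 541)
37 ≠ 503; the check fails.

reject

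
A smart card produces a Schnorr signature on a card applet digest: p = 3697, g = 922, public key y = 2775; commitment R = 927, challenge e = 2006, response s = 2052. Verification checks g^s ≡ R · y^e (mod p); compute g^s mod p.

922^2 = 850084 ≡ 3471
922^4 ≡ 3471^2 = 12047841 ≡ 3015
922^8 ≡ 3015^2 = 9090225 ≡ 2999
922^16 ≡ 2999^2 = 8994001 ≡ 2897
922^32 ≡ 2897^2 = 8392609 ≡ 419
922^64 ≡ 419^2 = 175561 ≡ 1802
922^128 ≡ 1802^2 = 3247204 ≡ 1238
922^256 ≡ 1238^2 = 1532644 ≡ 2086
922^512 ≡ 2086^2 = 4351396 ≡ 27
922^1024 ≡ 27^2 = 729
922^2048 ≡ 729^2 = 531441 ≡ 2770
2052 = 2048 + 4, so 922^2052 ≡ 2770·3015 ≡ 27 (mod 3697)

27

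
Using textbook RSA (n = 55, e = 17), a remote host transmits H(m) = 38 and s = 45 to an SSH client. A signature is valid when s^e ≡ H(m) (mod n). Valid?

s^2 ≡ 45^2 = 2025 ≡ 45
s^4 ≡ 45^2 = 2025 ≡ 45
s^8 ≡ 45^2 = 2025 ≡ 45
s^16 ≡ 45^2 = 2025 ≡ 45
17 = 16 + 1, so s^17 ≡ 45·45 ≡ 45 (mod 55)
The recovered value 45 does not match the digest 38.

no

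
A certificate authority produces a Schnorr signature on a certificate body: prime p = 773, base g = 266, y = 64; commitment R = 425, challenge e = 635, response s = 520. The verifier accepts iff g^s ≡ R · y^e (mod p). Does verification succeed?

g^s mod p:
266^520 mod 773 = 487
R · y^e mod p:
64^635 mod 773 = 103
425·103 = 43775 ≡ 487 (mod 773)
487 ≡ 487 (mod 773); signature holds.

passes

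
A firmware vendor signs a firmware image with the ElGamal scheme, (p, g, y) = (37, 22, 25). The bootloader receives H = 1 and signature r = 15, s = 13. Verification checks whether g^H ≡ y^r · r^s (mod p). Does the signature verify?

verifies

Left side g^H mod p:
22^1 mod 37 = 22
Right side y^r · r^s mod p:
25^2 = 625 ≡ 33
25^4 ≡ 33^2 = 1089 ≡ 16
25^8 ≡ 16^2 = 256 ≡ 34
15 = 8 + 4 + 2 + 1, so 25^15 ≡ 34·16·33·25 ≡ 27 (mod 37)
15^2 = 225 ≡ 3
15^4 ≡ 3^2 = 9
15^8 ≡ 9^2 = 81 ≡ 7
13 = 8 + 4 + 1, so 15^13 ≡ 7·9·15 ≡ 20 (mod 37)
27·20 = 540 ≡ 22 (mod 37)
22 ≡ 22 (mod 37), so the signature is genuine.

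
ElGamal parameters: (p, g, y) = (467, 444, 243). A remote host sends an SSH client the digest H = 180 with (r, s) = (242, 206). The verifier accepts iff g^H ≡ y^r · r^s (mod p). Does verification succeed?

Left side g^H mod p:
Squares mod 467: 444^1≡444, 444^2≡62, 444^4≡108, 444^8≡456, 444^16≡121, 444^32≡164, 444^64≡277, 444^128≡141
180 = 128 + 32 + 16 + 4, so 444^180 ≡ 141·164·121·108 ≡ 407 (mod 467)
Right side y^r · r^s mod p:
Squares mod 467: 243^1≡243, 243^2≡207, 243^4≡352, 243^8≡149, 243^16≡252, 243^32≡459, 243^64≡64, 243^128≡360
242 = 128 + 64 + 32 + 16 + 2, so 243^242 ≡ 360·64·459·252·207 ≡ 248 (mod 467)
Squares mod 467: 242^1≡242, 242^2≡189, 242^4≡229, 242^8≡137, 242^16≡89, 242^32≡449, 242^64≡324, 242^128≡368
206 = 128 + 64 + 8 + 4 + 2, so 242^206 ≡ 368·324·137·229·189 ≡ 173 (mod 467)
248·173 = 42904 ≡ 407 (mod 467)
407 ≡ 407 (mod 467), so the signature is genuine.

passes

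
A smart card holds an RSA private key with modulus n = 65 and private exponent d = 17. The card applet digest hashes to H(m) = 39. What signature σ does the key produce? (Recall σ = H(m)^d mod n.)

39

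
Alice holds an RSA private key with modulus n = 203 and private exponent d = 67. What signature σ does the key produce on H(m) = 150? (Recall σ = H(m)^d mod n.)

129

(H(m))^67 mod 203 = 129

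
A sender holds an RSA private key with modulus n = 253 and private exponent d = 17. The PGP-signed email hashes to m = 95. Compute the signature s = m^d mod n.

m^2 ≡ 95^2 = 9025 ≡ 170
m^4 ≡ 170^2 = 28900 ≡ 58
m^8 ≡ 58^2 = 3364 ≡ 75
m^16 ≡ 75^2 = 5625 ≡ 59
17 = 16 + 1, so m^17 ≡ 59·95 ≡ 39 (mod 253)

39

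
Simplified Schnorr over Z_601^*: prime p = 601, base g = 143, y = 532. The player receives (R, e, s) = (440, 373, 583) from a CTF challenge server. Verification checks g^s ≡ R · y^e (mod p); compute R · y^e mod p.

Squares mod 601: 532^1≡532, 532^2≡554, 532^4≡406, 532^8≡162, 532^16≡401, 532^32≡334, 532^64≡371, 532^128≡12, 532^256≡144
373 = 256 + 64 + 32 + 16 + 4 + 1, so 532^373 ≡ 144·371·334·401·406·532 ≡ 463 (mod 601)
R · y^e ≡ 440·463 = 203720 ≡ 582 (mod 601)

582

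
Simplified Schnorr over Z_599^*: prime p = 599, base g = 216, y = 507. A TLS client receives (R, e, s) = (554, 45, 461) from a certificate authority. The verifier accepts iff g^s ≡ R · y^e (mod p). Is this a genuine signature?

forged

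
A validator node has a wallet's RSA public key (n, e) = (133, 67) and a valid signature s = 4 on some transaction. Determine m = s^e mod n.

123

s^67 mod 133 = 123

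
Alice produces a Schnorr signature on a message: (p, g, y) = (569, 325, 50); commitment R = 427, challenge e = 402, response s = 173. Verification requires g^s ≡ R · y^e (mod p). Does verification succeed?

g^s mod p:
325^2 = 105625 ≡ 360
325^4 ≡ 360^2 = 129600 ≡ 437
325^8 ≡ 437^2 = 190969 ≡ 354
325^16 ≡ 354^2 = 125316 ≡ 136
325^32 ≡ 136^2 = 18496 ≡ 288
325^64 ≡ 288^2 = 82944 ≡ 439
325^128 ≡ 439^2 = 192721 ≡ 399
173 = 128 + 32 + 8 + 4 + 1, so 325^173 ≡ 399·288·354·437·325 ≡ 309 (mod 569)
R · y^e mod p:
50^2 = 2500 ≡ 224
50^4 ≡ 224^2 = 50176 ≡ 104
50^8 ≡ 104^2 = 10816 ≡ 5
50^16 ≡ 5^2 = 25
50^32 ≡ 25^2 = 625 ≡ 56
50^64 ≡ 56^2 = 3136 ≡ 291
50^128 ≡ 291^2 = 84681 ≡ 469
50^256 ≡ 469^2 = 219961 ≡ 327
402 = 256 + 128 + 16 + 2, so 50^402 ≡ 327·469·25·224 ≡ 132 (mod 569)
427·132 = 56364 ≡ 33 (mod 569)
309 ≠ 33; the check fails.

fails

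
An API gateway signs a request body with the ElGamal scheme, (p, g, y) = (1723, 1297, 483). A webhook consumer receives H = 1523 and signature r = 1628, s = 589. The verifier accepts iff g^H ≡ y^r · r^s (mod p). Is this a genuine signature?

Left side g^H mod p:
1297^2 = 1682209 ≡ 561
1297^4 ≡ 561^2 = 314721 ≡ 1135
1297^8 ≡ 1135^2 = 1288225 ≡ 1144
1297^16 ≡ 1144^2 = 1308736 ≡ 979
1297^32 ≡ 979^2 = 958441 ≡ 453
1297^64 ≡ 453^2 = 205209 ≡ 172
1297^128 ≡ 172^2 = 29584 ≡ 293
1297^256 ≡ 293^2 = 85849 ≡ 1422
1297^512 ≡ 1422^2 = 2022084 ≡ 1005
1297^1024 ≡ 1005^2 = 1010025 ≡ 347
1523 = 1024 + 256 + 128 + 64 + 32 + 16 + 2 + 1, so 1297^1523 ≡ 347·1422·293·172·453·979·561·1297 ≡ 1706 (mod 1723)
Right side y^r · r^s mod p:
483^2 = 233289 ≡ 684
483^4 ≡ 684^2 = 467856 ≡ 923
483^8 ≡ 923^2 = 851929 ≡ 767
483^16 ≡ 767^2 = 588289 ≡ 746
483^32 ≡ 746^2 = 556516 ≡ 1710
483^64 ≡ 1710^2 = 2924100 ≡ 169
483^128 ≡ 169^2 = 28561 ≡ 993
483^256 ≡ 993^2 = 986049 ≡ 493
483^512 ≡ 493^2 = 243049 ≡ 106
483^1024 ≡ 106^2 = 11236 ≡ 898
1628 = 1024 + 512 + 64 + 16 + 8 + 4, so 483^1628 ≡ 898·106·169·746·767·923 ≡ 522 (mod 1723)
1628^2 = 2650384 ≡ 410
1628^4 ≡ 410^2 = 168100 ≡ 969
1628^8 ≡ 969^2 = 938961 ≡ 1649
1628^16 ≡ 1649^2 = 2719201 ≡ 307
1628^32 ≡ 307^2 = 94249 ≡ 1207
1628^64 ≡ 1207^2 = 1456849 ≡ 914
1628^128 ≡ 914^2 = 835396 ≡ 1464
1628^256 ≡ 1464^2 = 2143296 ≡ 1607
1628^512 ≡ 1607^2 = 2582449 ≡ 1395
589 = 512 + 64 + 8 + 4 + 1, so 1628^589 ≡ 1395·914·1649·969·1628 ≡ 172 (mod 1723)
522·172 = 89784 ≡ 188 (mod 1723)
1706 ≠ 188, so verification fails.

forged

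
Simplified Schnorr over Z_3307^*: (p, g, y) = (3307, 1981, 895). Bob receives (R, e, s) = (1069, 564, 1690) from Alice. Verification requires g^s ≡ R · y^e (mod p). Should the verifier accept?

g^s mod p:
1981^2 = 3924361 ≡ 2259
1981^4 ≡ 2259^2 = 5103081 ≡ 380
1981^8 ≡ 380^2 = 144400 ≡ 2199
1981^16 ≡ 2199^2 = 4835601 ≡ 767
1981^32 ≡ 767^2 = 588289 ≡ 2950
1981^64 ≡ 2950^2 = 8702500 ≡ 1783
1981^128 ≡ 1783^2 = 3179089 ≡ 1062
1981^256 ≡ 1062^2 = 1127844 ≡ 157
1981^512 ≡ 157^2 = 24649 ≡ 1500
1981^1024 ≡ 1500^2 = 2250000 ≡ 1240
1690 = 1024 + 512 + 128 + 16 + 8 + 2, so 1981^1690 ≡ 1240·1500·1062·767·2199·2259 ≡ 895 (mod 3307)
R · y^e mod p:
895^2 = 801025 ≡ 731
895^4 ≡ 731^2 = 534361 ≡ 1934
895^8 ≡ 1934^2 = 3740356 ≡ 139
895^16 ≡ 139^2 = 19321 ≡ 2786
895^32 ≡ 2786^2 = 7761796 ≡ 267
895^64 ≡ 267^2 = 71289 ≡ 1842
895^128 ≡ 1842^2 = 3392964 ≡ 3289
895^256 ≡ 3289^2 = 10817521 ≡ 324
895^512 ≡ 324^2 = 104976 ≡ 2459
564 = 512 + 32 + 16 + 4, so 895^564 ≡ 2459·267·2786·1934 ≡ 1792 (mod 3307)
1069·1792 = 1915648 ≡ 895 (mod 3307)
895 ≡ 895 (mod 3307); signature holds.

accept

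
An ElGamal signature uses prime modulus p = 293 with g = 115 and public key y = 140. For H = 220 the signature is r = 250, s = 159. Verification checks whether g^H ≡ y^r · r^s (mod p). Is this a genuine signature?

forged

Left side g^H mod p:
115^2 = 13225 ≡ 40
115^4 ≡ 40^2 = 1600 ≡ 135
115^8 ≡ 135^2 = 18225 ≡ 59
115^16 ≡ 59^2 = 3481 ≡ 258
115^32 ≡ 258^2 = 66564 ≡ 53
115^64 ≡ 53^2 = 2809 ≡ 172
115^128 ≡ 172^2 = 29584 ≡ 284
220 = 128 + 64 + 16 + 8 + 4, so 115^220 ≡ 284·172·258·59·135 ≡ 115 (mod 293)
Right side y^r · r^s mod p:
140^2 = 19600 ≡ 262
140^4 ≡ 262^2 = 68644 ≡ 82
140^8 ≡ 82^2 = 6724 ≡ 278
140^16 ≡ 278^2 = 77284 ≡ 225
140^32 ≡ 225^2 = 50625 ≡ 229
140^64 ≡ 229^2 = 52441 ≡ 287
140^128 ≡ 287^2 = 82369 ≡ 36
250 = 128 + 64 + 32 + 16 + 8 + 2, so 140^250 ≡ 36·287·229·225·278·262 ≡ 100 (mod 293)
250^2 = 62500 ≡ 91
250^4 ≡ 91^2 = 8281 ≡ 77
250^8 ≡ 77^2 = 5929 ≡ 69
250^16 ≡ 69^2 = 4761 ≡ 73
250^32 ≡ 73^2 = 5329 ≡ 55
250^64 ≡ 55^2 = 3025 ≡ 95
250^128 ≡ 95^2 = 9025 ≡ 235
159 = 128 + 16 + 8 + 4 + 2 + 1, so 250^159 ≡ 235·73·69·77·91·250 ≡ 81 (mod 293)
100·81 = 8100 ≡ 189 (mod 293)
115 ≠ 189, so verification fails.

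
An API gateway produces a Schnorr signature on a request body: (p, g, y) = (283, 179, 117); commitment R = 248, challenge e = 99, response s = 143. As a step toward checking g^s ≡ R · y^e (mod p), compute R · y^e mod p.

117^2 = 13689 ≡ 105
117^4 ≡ 105^2 = 11025 ≡ 271
117^8 ≡ 271^2 = 73441 ≡ 144
117^16 ≡ 144^2 = 20736 ≡ 77
117^32 ≡ 77^2 = 5929 ≡ 269
117^64 ≡ 269^2 = 72361 ≡ 196
99 = 64 + 32 + 2 + 1, so 117^99 ≡ 196·269·105·117 ≡ 71 (mod 283)
R · y^e ≡ 248·71 = 17608 ≡ 62 (mod 283)

62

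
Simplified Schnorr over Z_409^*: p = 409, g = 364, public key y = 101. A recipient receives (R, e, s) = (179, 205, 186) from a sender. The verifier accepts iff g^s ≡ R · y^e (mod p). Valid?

g^s mod p:
Squares mod 409: 364^1≡364, 364^2≡389, 364^4≡400, 364^8≡81, 364^16≡17, 364^32≡289, 364^64≡85, 364^128≡272
186 = 128 + 32 + 16 + 8 + 2, so 364^186 ≡ 272·289·17·81·389 ≡ 83 (mod 409)
R · y^e mod p:
Squares mod 409: 101^1≡101, 101^2≡385, 101^4≡167, 101^8≡77, 101^16≡203, 101^32≡309, 101^64≡184, 101^128≡318
205 = 128 + 64 + 8 + 4 + 1, so 101^205 ≡ 318·184·77·167·101 ≡ 101 (mod 409)
179·101 = 18079 ≡ 83 (mod 409)
83 ≡ 83 (mod 409); signature holds.

yes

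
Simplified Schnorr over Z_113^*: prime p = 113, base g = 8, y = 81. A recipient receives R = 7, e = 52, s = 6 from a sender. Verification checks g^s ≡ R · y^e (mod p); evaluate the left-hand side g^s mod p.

Squares mod 113: 8^1≡8, 8^2≡64, 8^4≡28
6 = 4 + 2, so 8^6 ≡ 28·64 ≡ 97 (mod 113)

97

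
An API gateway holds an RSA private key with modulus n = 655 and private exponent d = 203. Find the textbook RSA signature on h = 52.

193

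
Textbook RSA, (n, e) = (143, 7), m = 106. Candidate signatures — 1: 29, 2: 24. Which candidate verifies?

2

Candidate 1: 29^2 = 841 ≡ 126; 29^4 ≡ 126^2 = 15876 ≡ 3; 7 = 4 + 2 + 1, so 29^7 ≡ 3·126·29 ≡ 94 (mod 143)
Candidate 2: 24^2 = 576 ≡ 4; 24^4 ≡ 4^2 = 16; 7 = 4 + 2 + 1, so 24^7 ≡ 16·4·24 ≡ 106 (mod 143)
  → matches m = 106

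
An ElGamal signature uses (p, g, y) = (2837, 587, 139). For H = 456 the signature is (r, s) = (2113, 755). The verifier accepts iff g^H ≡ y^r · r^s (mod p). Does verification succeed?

Left side g^H mod p:
Squares mod 2837: 587^1≡587, 587^2≡1292, 587^4≡1108, 587^8≡2080, 587^16≡2812, 587^32≡625, 587^64≡1956, 587^128≡1660, 587^256≡873
456 = 256 + 128 + 64 + 8, so 587^456 ≡ 873·1660·1956·2080 ≡ 2160 (mod 2837)
Right side y^r · r^s mod p:
Squares mod 2837: 139^1≡139, 139^2≡2299, 139^4≡70, 139^8≡2063, 139^16≡469, 139^32≡1512, 139^64≡2359, 139^128≡1524, 139^256≡1910, 139^512≡2555, 139^1024≡88, 139^2048≡2070
2113 = 2048 + 64 + 1, so 139^2113 ≡ 2070·2359·139 ≡ 2820 (mod 2837)
Squares mod 2837: 2113^1≡2113, 2113^2≡2168, 2113^4≡2152, 2113^8≡1120, 2113^16≡446, 2113^32≡326, 2113^64≡1307, 2113^128≡375, 2113^256≡1612, 2113^512≡2689
755 = 512 + 128 + 64 + 32 + 16 + 2 + 1, so 2113^755 ≡ 2689·375·1307·326·446·2168·2113 ≡ 1163 (mod 2837)
2820·1163 = 3279660 ≡ 88 (mod 2837)
2160 ≠ 88, so verification fails.

fails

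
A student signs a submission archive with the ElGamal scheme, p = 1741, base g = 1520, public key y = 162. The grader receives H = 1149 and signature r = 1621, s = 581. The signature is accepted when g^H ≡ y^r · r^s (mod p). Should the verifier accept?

Left side g^H mod p:
Squares mod 1741: 1520^1≡1520, 1520^2≡93, 1520^4≡1685, 1520^8≡1395, 1520^16≡1328, 1520^32≡1692, 1520^64≡660, 1520^128≡350, 1520^256≡630, 1520^512≡1693, 1520^1024≡563
1149 = 1024 + 64 + 32 + 16 + 8 + 4 + 1, so 1520^1149 ≡ 563·660·1692·1328·1395·1685·1520 ≡ 1593 (mod 1741)
Right side y^r · r^s mod p:
Squares mod 1741: 162^1≡162, 162^2≡129, 162^4≡972, 162^8≡1162, 162^16≡969, 162^32≡562, 162^64≡723, 162^128≡429, 162^256≡1236, 162^512≡839, 162^1024≡557
1621 = 1024 + 512 + 64 + 16 + 4 + 1, so 162^1621 ≡ 557·839·723·969·972·162 ≡ 244 (mod 1741)
Squares mod 1741: 1621^1≡1621, 1621^2≡472, 1621^4≡1677, 1621^8≡614, 1621^16≡940, 1621^32≡913, 1621^64≡1371, 1621^128≡1102, 1621^256≡927, 1621^512≡1016
581 = 512 + 64 + 4 + 1, so 1621^581 ≡ 1016·1371·1677·1621 ≡ 1621 (mod 1741)
244·1621 = 395524 ≡ 317 (mod 1741)
1593 ≠ 317, so verification fails.

reject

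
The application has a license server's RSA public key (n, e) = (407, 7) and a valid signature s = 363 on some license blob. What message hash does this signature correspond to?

77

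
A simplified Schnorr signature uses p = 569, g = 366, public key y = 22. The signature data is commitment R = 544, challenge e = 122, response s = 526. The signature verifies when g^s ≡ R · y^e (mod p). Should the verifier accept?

accept

g^s mod p:
366^2 = 133956 ≡ 241
366^4 ≡ 241^2 = 58081 ≡ 43
366^8 ≡ 43^2 = 1849 ≡ 142
366^16 ≡ 142^2 = 20164 ≡ 249
366^32 ≡ 249^2 = 62001 ≡ 549
366^64 ≡ 549^2 = 301401 ≡ 400
366^128 ≡ 400^2 = 160000 ≡ 111
366^256 ≡ 111^2 = 12321 ≡ 372
366^512 ≡ 372^2 = 138384 ≡ 117
526 = 512 + 8 + 4 + 2, so 366^526 ≡ 117·142·43·241 ≡ 17 (mod 569)
R · y^e mod p:
22^2 = 484
22^4 ≡ 484^2 = 234256 ≡ 397
22^8 ≡ 397^2 = 157609 ≡ 565
22^16 ≡ 565^2 = 319225 ≡ 16
22^32 ≡ 16^2 = 256
22^64 ≡ 256^2 = 65536 ≡ 101
122 = 64 + 32 + 16 + 8 + 2, so 22^122 ≡ 101·256·16·565·484 ≡ 409 (mod 569)
544·409 = 222496 ≡ 17 (mod 569)
17 ≡ 17 (mod 569); signature holds.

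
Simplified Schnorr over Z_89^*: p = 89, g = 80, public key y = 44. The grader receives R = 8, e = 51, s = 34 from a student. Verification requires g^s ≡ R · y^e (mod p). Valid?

yes

g^s mod p:
80^34 mod 89 = 50
R · y^e mod p:
44^51 mod 89 = 73
8·73 = 584 ≡ 50 (mod 89)
50 ≡ 50 (mod 89); signature holds.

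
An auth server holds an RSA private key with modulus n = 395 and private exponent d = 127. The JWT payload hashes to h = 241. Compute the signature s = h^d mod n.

246

Squares mod 395: h^1≡241, h^2≡16, h^4≡256, h^8≡361, h^16≡366, h^32≡51, h^64≡231
127 = 64 + 32 + 16 + 8 + 4 + 2 + 1, so h^127 ≡ 231·51·366·361·256·16·241 ≡ 246 (mod 395)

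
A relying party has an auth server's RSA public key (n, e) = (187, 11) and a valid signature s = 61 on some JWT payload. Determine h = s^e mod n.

105

s^2 ≡ 61^2 = 3721 ≡ 168
s^4 ≡ 168^2 = 28224 ≡ 174
s^8 ≡ 174^2 = 30276 ≡ 169
11 = 8 + 2 + 1, so s^11 ≡ 169·168·61 ≡ 105 (mod 187)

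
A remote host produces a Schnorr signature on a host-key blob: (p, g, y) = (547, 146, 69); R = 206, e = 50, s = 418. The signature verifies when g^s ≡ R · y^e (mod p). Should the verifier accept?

g^s mod p:
146^418 mod 547 = 326
R · y^e mod p:
69^50 mod 547 = 60
206·60 = 12360 ≡ 326 (mod 547)
326 ≡ 326 (mod 547); signature holds.

accept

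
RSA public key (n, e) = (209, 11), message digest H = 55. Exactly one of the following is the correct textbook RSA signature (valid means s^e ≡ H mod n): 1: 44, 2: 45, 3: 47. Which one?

1

Candidate 1: Squares mod 209: 44^1≡44, 44^2≡55, 44^4≡99, 44^8≡187; 11 = 8 + 2 + 1, so 44^11 ≡ 187·55·44 ≡ 55 (mod 209)
  → matches H = 55
Candidate 2: Squares mod 209: 45^1≡45, 45^2≡144, 45^4≡45, 45^8≡144; 11 = 8 + 2 + 1, so 45^11 ≡ 144·144·45 ≡ 144 (mod 209)
Candidate 3: Squares mod 209: 47^1≡47, 47^2≡119, 47^4≡158, 47^8≡93; 11 = 8 + 2 + 1, so 47^11 ≡ 93·119·47 ≡ 157 (mod 209)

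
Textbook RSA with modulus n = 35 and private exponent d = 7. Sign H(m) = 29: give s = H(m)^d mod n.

29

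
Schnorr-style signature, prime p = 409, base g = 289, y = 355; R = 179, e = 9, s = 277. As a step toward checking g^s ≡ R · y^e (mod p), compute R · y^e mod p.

355^2 = 126025 ≡ 53
355^4 ≡ 53^2 = 2809 ≡ 355
355^8 ≡ 355^2 = 126025 ≡ 53
9 = 8 + 1, so 355^9 ≡ 53·355 ≡ 1 (mod 409)
R · y^e ≡ 179·1 = 179 ≡ 179 (mod 409)

179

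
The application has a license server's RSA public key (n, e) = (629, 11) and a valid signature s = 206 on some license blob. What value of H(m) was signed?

Squares mod 629: s^1≡206, s^2≡293, s^4≡305, s^8≡562
11 = 8 + 2 + 1, so s^11 ≡ 562·293·206 ≡ 484 (mod 629)

484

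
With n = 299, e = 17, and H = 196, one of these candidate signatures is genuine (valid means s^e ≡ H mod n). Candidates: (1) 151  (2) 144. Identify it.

2

Candidate 1: 151^17 mod 299 = 190
Candidate 2: 144^17 mod 299 = 196
  → matches H = 196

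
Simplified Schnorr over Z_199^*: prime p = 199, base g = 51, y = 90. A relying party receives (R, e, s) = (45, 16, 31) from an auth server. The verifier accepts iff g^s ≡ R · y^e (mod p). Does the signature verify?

does not verify

g^s mod p:
51^31 mod 199 = 35
R · y^e mod p:
90^16 mod 199 = 117
45·117 = 5265 ≡ 91 (mod 199)
35 ≠ 91; the check fails.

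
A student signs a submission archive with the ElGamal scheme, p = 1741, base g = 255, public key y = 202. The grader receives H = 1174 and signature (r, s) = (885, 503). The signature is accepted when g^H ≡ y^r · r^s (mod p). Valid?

Left side g^H mod p:
255^2 = 65025 ≡ 608
255^4 ≡ 608^2 = 369664 ≡ 572
255^8 ≡ 572^2 = 327184 ≡ 1617
255^16 ≡ 1617^2 = 2614689 ≡ 1448
255^32 ≡ 1448^2 = 2096704 ≡ 540
255^64 ≡ 540^2 = 291600 ≡ 853
255^128 ≡ 853^2 = 727609 ≡ 1612
255^256 ≡ 1612^2 = 2598544 ≡ 972
255^512 ≡ 972^2 = 944784 ≡ 1162
255^1024 ≡ 1162^2 = 1350244 ≡ 969
1174 = 1024 + 128 + 16 + 4 + 2, so 255^1174 ≡ 969·1612·1448·572·608 ≡ 346 (mod 1741)
Right side y^r · r^s mod p:
202^2 = 40804 ≡ 761
202^4 ≡ 761^2 = 579121 ≡ 1109
202^8 ≡ 1109^2 = 1229881 ≡ 735
202^16 ≡ 735^2 = 540225 ≡ 515
202^32 ≡ 515^2 = 265225 ≡ 593
202^64 ≡ 593^2 = 351649 ≡ 1708
202^128 ≡ 1708^2 = 2917264 ≡ 1089
202^256 ≡ 1089^2 = 1185921 ≡ 300
202^512 ≡ 300^2 = 90000 ≡ 1209
885 = 512 + 256 + 64 + 32 + 16 + 4 + 1, so 202^885 ≡ 1209·300·1708·593·515·1109·202 ≡ 799 (mod 1741)
885^2 = 783225 ≡ 1516
885^4 ≡ 1516^2 = 2298256 ≡ 136
885^8 ≡ 136^2 = 18496 ≡ 1086
885^16 ≡ 1086^2 = 1179396 ≡ 739
885^32 ≡ 739^2 = 546121 ≡ 1188
885^64 ≡ 1188^2 = 1411344 ≡ 1134
885^128 ≡ 1134^2 = 1285956 ≡ 1098
885^256 ≡ 1098^2 = 1205604 ≡ 832
503 = 256 + 128 + 64 + 32 + 16 + 4 + 2 + 1, so 885^503 ≡ 832·1098·1134·1188·739·136·1516·885 ≡ 750 (mod 1741)
799·750 = 599250 ≡ 346 (mod 1741)
346 ≡ 346 (mod 1741), so the signature is genuine.

yes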